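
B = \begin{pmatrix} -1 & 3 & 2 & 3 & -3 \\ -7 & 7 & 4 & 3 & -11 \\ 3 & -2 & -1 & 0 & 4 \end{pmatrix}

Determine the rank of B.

2

Row reduce to echelon form.
R2 ← R2 − (7)·R1: [0, -14, -10, -18, 10]
R3 ← R3 + (3)·R1: [0, 7, 5, 9, -5]
R3 ← R3 + (1/2)·R2: [0, 0, 0, 0, 0]
Echelon form has 2 nonzero rows, so rank(B) = 2.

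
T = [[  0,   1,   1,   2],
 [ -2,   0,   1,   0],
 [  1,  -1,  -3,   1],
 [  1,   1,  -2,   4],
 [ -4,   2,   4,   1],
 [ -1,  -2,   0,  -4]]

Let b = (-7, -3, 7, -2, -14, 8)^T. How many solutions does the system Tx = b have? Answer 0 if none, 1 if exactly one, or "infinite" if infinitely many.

Row reduce the augmented matrix [T | b].
Swap R1 ↔ R2
R3 ← R3 + (1/2)·R1: [0, -1, -5/2, 1, 11/2]
R4 ← R4 + (1/2)·R1: [0, 1, -3/2, 4, -7/2]
R5 ← R5 − (2)·R1: [0, 2, 2, 1, -8]
R6 ← R6 − (1/2)·R1: [0, -2, -1/2, -4, 19/2]
R3 ← R3 + R2: [0, 0, -3/2, 3, -3/2]
R4 ← R4 − R2: [0, 0, -5/2, 2, 7/2]
R5 ← R5 − (2)·R2: [0, 0, 0, -3, 6]
R6 ← R6 + (2)·R2: [0, 0, 3/2, 0, -9/2]
R4 ← R4 − (5/3)·R3: [0, 0, 0, -3, 6]
R6 ← R6 + R3: [0, 0, 0, 3, -6]
R5 ← R5 − R4: [0, 0, 0, 0, 0]
R6 ← R6 + R4: [0, 0, 0, 0, 0]
The echelon form has 4 nonzero rows, and every pivot lies in the first 4 columns, so rank(T) = rank([T|b]) = 4.
The system is consistent.
rank = 4 = number of unknowns, so the solution is unique.

1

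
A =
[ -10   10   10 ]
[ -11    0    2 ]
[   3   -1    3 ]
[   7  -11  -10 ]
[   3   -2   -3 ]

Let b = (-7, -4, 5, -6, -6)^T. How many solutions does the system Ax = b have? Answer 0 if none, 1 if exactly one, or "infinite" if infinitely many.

Row reduce the augmented matrix [A | b].
R2 ← R2 − (11/10)·R1: [0, -11, -9, 37/10]
R3 ← R3 + (3/10)·R1: [0, 2, 6, 29/10]
R4 ← R4 + (7/10)·R1: [0, -4, -3, -109/10]
R5 ← R5 + (3/10)·R1: [0, 1, 0, -81/10]
R3 ← R3 + (2/11)·R2: [0, 0, 48/11, 393/110]
R4 ← R4 − (4/11)·R2: [0, 0, 3/11, -1347/110]
R5 ← R5 + (1/11)·R2: [0, 0, -9/11, -427/55]
R4 ← R4 − (1/16)·R3: [0, 0, 0, -399/32]
R5 ← R5 + (3/16)·R3: [0, 0, 0, -227/32]
R5 ← R5 − (227/399)·R4: [0, 0, 0, 0]
The echelon form has 4 nonzero rows; the last pivot sits in the augmented column, so rank(A) = 3 but rank([A|b]) = 4.
Since the ranks differ, the system is inconsistent.
It has no solutions.

0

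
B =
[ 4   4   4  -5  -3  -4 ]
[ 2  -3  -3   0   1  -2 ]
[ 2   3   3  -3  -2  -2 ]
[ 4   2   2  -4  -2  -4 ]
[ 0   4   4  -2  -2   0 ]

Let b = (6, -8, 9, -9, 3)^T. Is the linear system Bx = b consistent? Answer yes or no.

no

Row reduce the augmented matrix [B | b].
R2 ← R2 − (1/2)·R1: [0, -5, -5, 5/2, 5/2, 0, -11]
R3 ← R3 − (1/2)·R1: [0, 1, 1, -1/2, -1/2, 0, 6]
R4 ← R4 − R1: [0, -2, -2, 1, 1, 0, -15]
R3 ← R3 + (1/5)·R2: [0, 0, 0, 0, 0, 0, 19/5]
R4 ← R4 − (2/5)·R2: [0, 0, 0, 0, 0, 0, -53/5]
R5 ← R5 + (4/5)·R2: [0, 0, 0, 0, 0, 0, -29/5]
R4 ← R4 + (53/19)·R3: [0, 0, 0, 0, 0, 0, 0]
R5 ← R5 + (29/19)·R3: [0, 0, 0, 0, 0, 0, 0]
The echelon form has 3 nonzero rows; the last pivot sits in the augmented column, so rank(B) = 2 but rank([B|b]) = 3.
Since the ranks differ, the system is inconsistent.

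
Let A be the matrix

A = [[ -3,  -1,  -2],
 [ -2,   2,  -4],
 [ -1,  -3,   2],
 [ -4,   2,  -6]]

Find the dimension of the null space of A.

Row reduce to echelon form.
R2 ← R2 − (2/3)·R1: [0, 8/3, -8/3]
R3 ← R3 − (1/3)·R1: [0, -8/3, 8/3]
R4 ← R4 − (4/3)·R1: [0, 10/3, -10/3]
R3 ← R3 + R2: [0, 0, 0]
R4 ← R4 − (5/4)·R2: [0, 0, 0]
2 nonzero rows, so rank(A) = 2.
A has 3 columns; by rank–nullity, nullity = 3 − 2 = 1.

1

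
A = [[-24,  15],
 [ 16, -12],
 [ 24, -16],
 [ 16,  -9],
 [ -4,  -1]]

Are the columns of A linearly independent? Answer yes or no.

Row reduce A to echelon form.
R2 ← R2 + (2/3)·R1: [0, -2]
R3 ← R3 + R1: [0, -1]
R4 ← R4 + (2/3)·R1: [0, 1]
R5 ← R5 − (1/6)·R1: [0, -7/2]
R3 ← R3 − (1/2)·R2: [0, 0]
R4 ← R4 + (1/2)·R2: [0, 0]
R5 ← R5 − (7/4)·R2: [0, 0]
2 pivots among 2 columns.
Every column is a pivot column, so the columns are linearly independent.

yes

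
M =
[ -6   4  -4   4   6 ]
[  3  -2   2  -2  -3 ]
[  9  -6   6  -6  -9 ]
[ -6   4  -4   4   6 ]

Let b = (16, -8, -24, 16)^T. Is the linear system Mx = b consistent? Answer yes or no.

yes

Row reduce the augmented matrix [M | b].
R2 ← R2 + (1/2)·R1: [0, 0, 0, 0, 0, 0]
R3 ← R3 + (3/2)·R1: [0, 0, 0, 0, 0, 0]
R4 ← R4 − R1: [0, 0, 0, 0, 0, 0]
The echelon form has 1 nonzero rows, and every pivot lies in the first 5 columns, so rank(M) = rank([M|b]) = 1.
The system is consistent.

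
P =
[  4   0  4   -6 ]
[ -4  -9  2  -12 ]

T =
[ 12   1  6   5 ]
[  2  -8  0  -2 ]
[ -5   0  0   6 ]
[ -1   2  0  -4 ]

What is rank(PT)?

2

First compute PT:
[[ 34,  -8,  24,  68],
 [-64,  44, -24,  58]]
Now row reduce the product.
R2 ← R2 + (32/17)·R1: [0, 492/17, 360/17, 186]
2 nonzero rows, so rank(PT) = 2.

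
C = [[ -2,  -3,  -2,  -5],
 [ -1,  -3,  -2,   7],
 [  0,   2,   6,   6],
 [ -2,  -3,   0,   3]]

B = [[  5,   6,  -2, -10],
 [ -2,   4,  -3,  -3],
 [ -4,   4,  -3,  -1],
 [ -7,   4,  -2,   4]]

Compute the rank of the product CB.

3

First compute CB:
[[ 39, -52,  29,  11],
 [-40,   2,   3,  49],
 [-70,  56, -36,  12],
 [-25, -12,   7,  41]]
Now row reduce the product.
R2 ← R2 + (40/39)·R1: [0, -154/3, 1277/39, 2351/39]
R3 ← R3 + (70/39)·R1: [0, -112/3, 626/39, 1238/39]
R4 ← R4 + (25/39)·R1: [0, -136/3, 998/39, 1874/39]
R3 ← R3 − (8/11)·R2: [0, 0, -1110/143, -1730/143]
R4 ← R4 − (68/77)·R2: [0, 0, -3330/1001, -5190/1001]
R4 ← R4 − (3/7)·R3: [0, 0, 0, 0]
3 nonzero rows, so rank(CB) = 3.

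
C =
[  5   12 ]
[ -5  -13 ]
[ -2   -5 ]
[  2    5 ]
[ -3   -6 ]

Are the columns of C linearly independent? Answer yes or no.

Row reduce C to echelon form.
R2 ← R2 + R1: [0, -1]
R3 ← R3 + (2/5)·R1: [0, -1/5]
R4 ← R4 − (2/5)·R1: [0, 1/5]
R5 ← R5 + (3/5)·R1: [0, 6/5]
R3 ← R3 − (1/5)·R2: [0, 0]
R4 ← R4 + (1/5)·R2: [0, 0]
R5 ← R5 + (6/5)·R2: [0, 0]
2 pivots among 2 columns.
Every column is a pivot column, so the columns are linearly independent.

yes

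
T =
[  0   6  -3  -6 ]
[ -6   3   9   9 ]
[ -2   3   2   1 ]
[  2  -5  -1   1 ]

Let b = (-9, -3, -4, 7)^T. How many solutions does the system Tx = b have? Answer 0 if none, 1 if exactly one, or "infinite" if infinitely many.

infinite

Row reduce the augmented matrix [T | b].
Swap R1 ↔ R2
R3 ← R3 − (1/3)·R1: [0, 2, -1, -2, -3]
R4 ← R4 + (1/3)·R1: [0, -4, 2, 4, 6]
R3 ← R3 − (1/3)·R2: [0, 0, 0, 0, 0]
R4 ← R4 + (2/3)·R2: [0, 0, 0, 0, 0]
The echelon form has 2 nonzero rows, and every pivot lies in the first 4 columns, so rank(T) = rank([T|b]) = 2.
The system is consistent.
rank = 2 < 4 unknowns, so there are infinitely many solutions.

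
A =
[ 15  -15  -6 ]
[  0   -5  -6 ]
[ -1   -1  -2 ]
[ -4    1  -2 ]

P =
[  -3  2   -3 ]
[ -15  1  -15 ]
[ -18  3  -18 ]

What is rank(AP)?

2

First compute AP:
[[288,  -3, 288],
 [183, -23, 183],
 [ 54,  -9,  54],
 [ 33, -13,  33]]
Now row reduce the product.
R2 ← R2 − (61/96)·R1: [0, -675/32, 0]
R3 ← R3 − (3/16)·R1: [0, -135/16, 0]
R4 ← R4 − (11/96)·R1: [0, -405/32, 0]
R3 ← R3 − (2/5)·R2: [0, 0, 0]
R4 ← R4 − (3/5)·R2: [0, 0, 0]
2 nonzero rows, so rank(AP) = 2.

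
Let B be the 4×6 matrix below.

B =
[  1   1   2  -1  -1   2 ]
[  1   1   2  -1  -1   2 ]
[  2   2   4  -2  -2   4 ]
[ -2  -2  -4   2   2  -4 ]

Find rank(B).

1

Row reduce to echelon form.
R2 ← R2 − R1: [0, 0, 0, 0, 0, 0]
R3 ← R3 − (2)·R1: [0, 0, 0, 0, 0, 0]
R4 ← R4 + (2)·R1: [0, 0, 0, 0, 0, 0]
Echelon form has 1 nonzero row, so rank(B) = 1.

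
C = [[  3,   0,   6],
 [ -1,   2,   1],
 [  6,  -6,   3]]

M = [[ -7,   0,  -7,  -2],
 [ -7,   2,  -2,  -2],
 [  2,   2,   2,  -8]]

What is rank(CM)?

First compute CM:
[[ -9,  12,  -9, -54],
 [ -5,   6,   5, -10],
 [  6,  -6, -24, -24]]
Now row reduce the product.
R2 ← R2 − (5/9)·R1: [0, -2/3, 10, 20]
R3 ← R3 + (2/3)·R1: [0, 2, -30, -60]
R3 ← R3 + (3)·R2: [0, 0, 0, 0]
2 nonzero rows, so rank(CM) = 2.

2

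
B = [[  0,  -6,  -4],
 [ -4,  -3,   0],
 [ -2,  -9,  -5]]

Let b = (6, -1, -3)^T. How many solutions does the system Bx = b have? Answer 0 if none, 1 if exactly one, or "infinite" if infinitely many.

0

Row reduce the augmented matrix [B | b].
Swap R1 ↔ R2
R3 ← R3 − (1/2)·R1: [0, -15/2, -5, -5/2]
R3 ← R3 − (5/4)·R2: [0, 0, 0, -10]
The echelon form has 3 nonzero rows; the last pivot sits in the augmented column, so rank(B) = 2 but rank([B|b]) = 3.
Since the ranks differ, the system is inconsistent.
It has no solutions.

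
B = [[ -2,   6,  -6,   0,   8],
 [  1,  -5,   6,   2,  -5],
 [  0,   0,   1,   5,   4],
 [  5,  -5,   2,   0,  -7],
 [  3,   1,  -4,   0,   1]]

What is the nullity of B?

2

Row reduce to echelon form.
R2 ← R2 + (1/2)·R1: [0, -2, 3, 2, -1]
R4 ← R4 + (5/2)·R1: [0, 10, -13, 0, 13]
R5 ← R5 + (3/2)·R1: [0, 10, -13, 0, 13]
R4 ← R4 + (5)·R2: [0, 0, 2, 10, 8]
R5 ← R5 + (5)·R2: [0, 0, 2, 10, 8]
R4 ← R4 − (2)·R3: [0, 0, 0, 0, 0]
R5 ← R5 − (2)·R3: [0, 0, 0, 0, 0]
3 nonzero rows, so rank(B) = 3.
B has 5 columns; by rank–nullity, nullity = 5 − 3 = 2.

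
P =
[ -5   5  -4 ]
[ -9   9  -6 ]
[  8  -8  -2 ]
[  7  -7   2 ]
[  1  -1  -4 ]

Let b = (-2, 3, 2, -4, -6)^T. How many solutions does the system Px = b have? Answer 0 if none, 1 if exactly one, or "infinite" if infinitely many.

0

Row reduce the augmented matrix [P | b].
R2 ← R2 − (9/5)·R1: [0, 0, 6/5, 33/5]
R3 ← R3 + (8/5)·R1: [0, 0, -42/5, -6/5]
R4 ← R4 + (7/5)·R1: [0, 0, -18/5, -34/5]
R5 ← R5 + (1/5)·R1: [0, 0, -24/5, -32/5]
R3 ← R3 + (7)·R2: [0, 0, 0, 45]
R4 ← R4 + (3)·R2: [0, 0, 0, 13]
R5 ← R5 + (4)·R2: [0, 0, 0, 20]
R4 ← R4 − (13/45)·R3: [0, 0, 0, 0]
R5 ← R5 − (4/9)·R3: [0, 0, 0, 0]
The echelon form has 3 nonzero rows; the last pivot sits in the augmented column, so rank(P) = 2 but rank([P|b]) = 3.
Since the ranks differ, the system is inconsistent.
It has no solutions.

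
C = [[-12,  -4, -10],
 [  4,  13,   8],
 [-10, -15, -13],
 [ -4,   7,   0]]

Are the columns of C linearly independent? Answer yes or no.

no

Row reduce C to echelon form.
R2 ← R2 + (1/3)·R1: [0, 35/3, 14/3]
R3 ← R3 − (5/6)·R1: [0, -35/3, -14/3]
R4 ← R4 − (1/3)·R1: [0, 25/3, 10/3]
R3 ← R3 + R2: [0, 0, 0]
R4 ← R4 − (5/7)·R2: [0, 0, 0]
2 pivots among 3 columns.
Only 2 < 3 pivot columns, so the columns are linearly dependent.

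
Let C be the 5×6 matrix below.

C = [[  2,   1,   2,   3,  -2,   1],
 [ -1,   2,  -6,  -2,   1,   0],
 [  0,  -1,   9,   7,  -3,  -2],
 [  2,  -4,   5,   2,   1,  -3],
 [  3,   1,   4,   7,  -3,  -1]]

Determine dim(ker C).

2

Row reduce to echelon form.
R2 ← R2 + (1/2)·R1: [0, 5/2, -5, -1/2, 0, 1/2]
R4 ← R4 − R1: [0, -5, 3, -1, 3, -4]
R5 ← R5 − (3/2)·R1: [0, -1/2, 1, 5/2, 0, -5/2]
R3 ← R3 + (2/5)·R2: [0, 0, 7, 34/5, -3, -9/5]
R4 ← R4 + (2)·R2: [0, 0, -7, -2, 3, -3]
R5 ← R5 + (1/5)·R2: [0, 0, 0, 12/5, 0, -12/5]
R4 ← R4 + R3: [0, 0, 0, 24/5, 0, -24/5]
R5 ← R5 − (1/2)·R4: [0, 0, 0, 0, 0, 0]
4 nonzero rows, so rank(C) = 4.
C has 6 columns; by rank–nullity, nullity = 6 − 4 = 2.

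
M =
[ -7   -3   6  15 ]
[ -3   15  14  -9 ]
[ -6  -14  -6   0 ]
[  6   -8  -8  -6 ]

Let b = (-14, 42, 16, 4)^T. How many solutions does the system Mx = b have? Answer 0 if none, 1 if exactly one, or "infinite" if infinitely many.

Row reduce the augmented matrix [M | b].
R2 ← R2 − (3/7)·R1: [0, 114/7, 80/7, -108/7, 48]
R3 ← R3 − (6/7)·R1: [0, -80/7, -78/7, -90/7, 28]
R4 ← R4 + (6/7)·R1: [0, -74/7, -20/7, 48/7, -8]
R3 ← R3 + (40/57)·R2: [0, 0, -178/57, -450/19, 1172/19]
R4 ← R4 + (37/57)·R2: [0, 0, 260/57, -60/19, 440/19]
R4 ← R4 + (130/89)·R3: [0, 0, 0, -3360/89, 10080/89]
The echelon form has 4 nonzero rows, and every pivot lies in the first 4 columns, so rank(M) = rank([M|b]) = 4.
The system is consistent.
rank = 4 = number of unknowns, so the solution is unique.

1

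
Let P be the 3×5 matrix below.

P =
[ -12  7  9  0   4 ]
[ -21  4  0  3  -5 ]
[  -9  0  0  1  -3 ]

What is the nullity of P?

Row reduce to echelon form.
R2 ← R2 − (7/4)·R1: [0, -33/4, -63/4, 3, -12]
R3 ← R3 − (3/4)·R1: [0, -21/4, -27/4, 1, -6]
R3 ← R3 − (7/11)·R2: [0, 0, 36/11, -10/11, 18/11]
3 nonzero rows, so rank(P) = 3.
P has 5 columns; by rank–nullity, nullity = 5 − 3 = 2.

2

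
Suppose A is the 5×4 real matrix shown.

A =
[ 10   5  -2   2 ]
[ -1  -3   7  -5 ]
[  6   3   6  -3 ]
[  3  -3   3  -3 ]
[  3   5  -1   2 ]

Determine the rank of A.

Row reduce to echelon form.
R2 ← R2 + (1/10)·R1: [0, -5/2, 34/5, -24/5]
R3 ← R3 − (3/5)·R1: [0, 0, 36/5, -21/5]
R4 ← R4 − (3/10)·R1: [0, -9/2, 18/5, -18/5]
R5 ← R5 − (3/10)·R1: [0, 7/2, -2/5, 7/5]
R4 ← R4 − (9/5)·R2: [0, 0, -216/25, 126/25]
R5 ← R5 + (7/5)·R2: [0, 0, 228/25, -133/25]
R4 ← R4 + (6/5)·R3: [0, 0, 0, 0]
R5 ← R5 − (19/15)·R3: [0, 0, 0, 0]
Echelon form has 3 nonzero rows, so rank(A) = 3.

3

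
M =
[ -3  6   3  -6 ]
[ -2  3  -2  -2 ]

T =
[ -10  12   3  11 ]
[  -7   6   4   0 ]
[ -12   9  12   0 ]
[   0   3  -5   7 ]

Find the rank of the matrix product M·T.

First compute MT:
[[-48,   9,  81, -75],
 [ 23, -30,  -8, -36]]
Now row reduce the product.
R2 ← R2 + (23/48)·R1: [0, -411/16, 493/16, -1151/16]
2 nonzero rows, so rank(MT) = 2.

2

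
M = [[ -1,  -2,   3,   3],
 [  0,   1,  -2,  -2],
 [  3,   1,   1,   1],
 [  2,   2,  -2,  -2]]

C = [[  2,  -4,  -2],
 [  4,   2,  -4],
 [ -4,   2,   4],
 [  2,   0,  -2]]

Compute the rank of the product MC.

2

First compute MC:
[[-16,   6,  16],
 [  8,  -2,  -8],
 [  8,  -8,  -8],
 [ 16,  -8, -16]]
Now row reduce the product.
R2 ← R2 + (1/2)·R1: [0, 1, 0]
R3 ← R3 + (1/2)·R1: [0, -5, 0]
R4 ← R4 + R1: [0, -2, 0]
R3 ← R3 + (5)·R2: [0, 0, 0]
R4 ← R4 + (2)·R2: [0, 0, 0]
2 nonzero rows, so rank(MC) = 2.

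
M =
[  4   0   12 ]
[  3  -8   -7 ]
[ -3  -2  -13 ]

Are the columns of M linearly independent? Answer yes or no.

Row reduce M to echelon form.
R2 ← R2 − (3/4)·R1: [0, -8, -16]
R3 ← R3 + (3/4)·R1: [0, -2, -4]
R3 ← R3 − (1/4)·R2: [0, 0, 0]
2 pivots among 3 columns.
Only 2 < 3 pivot columns, so the columns are linearly dependent.

no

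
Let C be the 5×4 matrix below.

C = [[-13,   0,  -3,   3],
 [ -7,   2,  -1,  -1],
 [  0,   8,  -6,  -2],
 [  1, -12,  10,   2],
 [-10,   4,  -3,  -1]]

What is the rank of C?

Row reduce to echelon form.
R2 ← R2 − (7/13)·R1: [0, 2, 8/13, -34/13]
R4 ← R4 + (1/13)·R1: [0, -12, 127/13, 29/13]
R5 ← R5 − (10/13)·R1: [0, 4, -9/13, -43/13]
R3 ← R3 − (4)·R2: [0, 0, -110/13, 110/13]
R4 ← R4 + (6)·R2: [0, 0, 175/13, -175/13]
R5 ← R5 − (2)·R2: [0, 0, -25/13, 25/13]
R4 ← R4 + (35/22)·R3: [0, 0, 0, 0]
R5 ← R5 − (5/22)·R3: [0, 0, 0, 0]
Echelon form has 3 nonzero rows, so rank(C) = 3.

3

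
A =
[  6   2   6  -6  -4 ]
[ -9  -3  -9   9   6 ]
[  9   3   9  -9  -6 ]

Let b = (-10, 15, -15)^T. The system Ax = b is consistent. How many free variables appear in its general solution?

Row reduce the augmented matrix [A | b].
R2 ← R2 + (3/2)·R1: [0, 0, 0, 0, 0, 0]
R3 ← R3 − (3/2)·R1: [0, 0, 0, 0, 0, 0]
The echelon form has 1 nonzero rows, and every pivot lies in the first 5 columns, so rank(A) = rank([A|b]) = 1.
The system is consistent.
Free variables = (unknowns) − (rank) = 5 − 1 = 4.

4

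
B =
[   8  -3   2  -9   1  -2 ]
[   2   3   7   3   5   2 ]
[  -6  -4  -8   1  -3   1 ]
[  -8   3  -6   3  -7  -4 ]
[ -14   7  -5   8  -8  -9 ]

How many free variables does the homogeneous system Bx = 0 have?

Row reduce to echelon form.
R2 ← R2 − (1/4)·R1: [0, 15/4, 13/2, 21/4, 19/4, 5/2]
R3 ← R3 + (3/4)·R1: [0, -25/4, -13/2, -23/4, -9/4, -1/2]
R4 ← R4 + R1: [0, 0, -4, -6, -6, -6]
R5 ← R5 + (7/4)·R1: [0, 7/4, -3/2, -31/4, -25/4, -25/2]
R3 ← R3 + (5/3)·R2: [0, 0, 13/3, 3, 17/3, 11/3]
R5 ← R5 − (7/15)·R2: [0, 0, -68/15, -51/5, -127/15, -41/3]
R4 ← R4 + (12/13)·R3: [0, 0, 0, -42/13, -10/13, -34/13]
R5 ← R5 + (68/65)·R3: [0, 0, 0, -459/65, -33/13, -639/65]
R5 ← R5 − (153/70)·R4: [0, 0, 0, 0, -6/7, -144/35]
5 nonzero rows, so rank(B) = 5.
B has 6 columns; by rank–nullity, nullity = 6 − 5 = 1.

1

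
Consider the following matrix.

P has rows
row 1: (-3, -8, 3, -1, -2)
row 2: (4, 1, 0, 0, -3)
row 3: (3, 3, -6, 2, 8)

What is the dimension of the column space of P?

3

Row reduce to echelon form.
R2 ← R2 + (4/3)·R1: [0, -29/3, 4, -4/3, -17/3]
R3 ← R3 + R1: [0, -5, -3, 1, 6]
R3 ← R3 − (15/29)·R2: [0, 0, -147/29, 49/29, 259/29]
Echelon form has 3 nonzero rows, so rank(P) = 3.
The column space has dimension equal to the rank: 3.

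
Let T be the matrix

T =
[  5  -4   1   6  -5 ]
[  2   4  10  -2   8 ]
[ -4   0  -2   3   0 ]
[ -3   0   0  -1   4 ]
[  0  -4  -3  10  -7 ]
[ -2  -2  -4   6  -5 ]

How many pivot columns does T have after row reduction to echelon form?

Row reduce to echelon form.
R2 ← R2 − (2/5)·R1: [0, 28/5, 48/5, -22/5, 10]
R3 ← R3 + (4/5)·R1: [0, -16/5, -6/5, 39/5, -4]
R4 ← R4 + (3/5)·R1: [0, -12/5, 3/5, 13/5, 1]
R6 ← R6 + (2/5)·R1: [0, -18/5, -18/5, 42/5, -7]
R3 ← R3 + (4/7)·R2: [0, 0, 30/7, 37/7, 12/7]
R4 ← R4 + (3/7)·R2: [0, 0, 33/7, 5/7, 37/7]
R5 ← R5 + (5/7)·R2: [0, 0, 27/7, 48/7, 1/7]
R6 ← R6 + (9/14)·R2: [0, 0, 18/7, 39/7, -4/7]
R4 ← R4 − (11/10)·R3: [0, 0, 0, -51/10, 17/5]
R5 ← R5 − (9/10)·R3: [0, 0, 0, 21/10, -7/5]
R6 ← R6 − (3/5)·R3: [0, 0, 0, 12/5, -8/5]
R5 ← R5 + (7/17)·R4: [0, 0, 0, 0, 0]
R6 ← R6 + (8/17)·R4: [0, 0, 0, 0, 0]
Echelon form has 4 nonzero rows, so rank(T) = 4.
Each nonzero row contributes one pivot column: 4 pivot columns.

4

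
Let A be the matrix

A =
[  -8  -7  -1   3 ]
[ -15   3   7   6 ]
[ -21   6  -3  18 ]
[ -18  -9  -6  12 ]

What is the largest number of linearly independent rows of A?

Row reduce to echelon form.
R2 ← R2 − (15/8)·R1: [0, 129/8, 71/8, 3/8]
R3 ← R3 − (21/8)·R1: [0, 195/8, -3/8, 81/8]
R4 ← R4 − (9/4)·R1: [0, 27/4, -15/4, 21/4]
R3 ← R3 − (65/43)·R2: [0, 0, -593/43, 411/43]
R4 ← R4 − (18/43)·R2: [0, 0, -321/43, 219/43]
R4 ← R4 − (321/593)·R3: [0, 0, 0, -48/593]
Echelon form has 4 nonzero rows, so rank(A) = 4.
The rank gives the maximum number of linearly independent rows: 4.

4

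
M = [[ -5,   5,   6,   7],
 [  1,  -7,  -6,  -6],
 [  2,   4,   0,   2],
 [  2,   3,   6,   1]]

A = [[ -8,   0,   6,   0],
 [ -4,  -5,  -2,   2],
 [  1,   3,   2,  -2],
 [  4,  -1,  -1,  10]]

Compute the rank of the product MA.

3

First compute MA:
[[ 54, -14, -35,  68],
 [-10,  23,  14, -62],
 [-24, -22,   2,  28],
 [-18,   2,  17,   4]]
Now row reduce the product.
R2 ← R2 + (5/27)·R1: [0, 551/27, 203/27, -1334/27]
R3 ← R3 + (4/9)·R1: [0, -254/9, -122/9, 524/9]
R4 ← R4 + (1/3)·R1: [0, -8/3, 16/3, 80/3]
R3 ← R3 + (762/551)·R2: [0, 0, -60/19, -192/19]
R4 ← R4 + (72/551)·R2: [0, 0, 120/19, 384/19]
R4 ← R4 + (2)·R3: [0, 0, 0, 0]
3 nonzero rows, so rank(MA) = 3.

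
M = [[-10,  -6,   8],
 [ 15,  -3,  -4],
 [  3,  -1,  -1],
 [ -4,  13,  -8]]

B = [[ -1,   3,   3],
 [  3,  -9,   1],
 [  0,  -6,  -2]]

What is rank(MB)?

First compute MB:
[[ -8, -24, -52],
 [-24,  96,  50],
 [ -6,  24,  10],
 [ 43, -81,  17]]
Now row reduce the product.
R2 ← R2 − (3)·R1: [0, 168, 206]
R3 ← R3 − (3/4)·R1: [0, 42, 49]
R4 ← R4 + (43/8)·R1: [0, -210, -525/2]
R3 ← R3 − (1/4)·R2: [0, 0, -5/2]
R4 ← R4 + (5/4)·R2: [0, 0, -5]
R4 ← R4 − (2)·R3: [0, 0, 0]
3 nonzero rows, so rank(MB) = 3.

3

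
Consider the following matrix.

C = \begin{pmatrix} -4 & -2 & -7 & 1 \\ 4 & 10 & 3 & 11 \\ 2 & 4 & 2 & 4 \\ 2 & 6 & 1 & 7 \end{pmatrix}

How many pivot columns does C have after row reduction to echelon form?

Row reduce to echelon form.
R2 ← R2 + R1: [0, 8, -4, 12]
R3 ← R3 + (1/2)·R1: [0, 3, -3/2, 9/2]
R4 ← R4 + (1/2)·R1: [0, 5, -5/2, 15/2]
R3 ← R3 − (3/8)·R2: [0, 0, 0, 0]
R4 ← R4 − (5/8)·R2: [0, 0, 0, 0]
Echelon form has 2 nonzero rows, so rank(C) = 2.
Each nonzero row contributes one pivot column: 2 pivot columns.

2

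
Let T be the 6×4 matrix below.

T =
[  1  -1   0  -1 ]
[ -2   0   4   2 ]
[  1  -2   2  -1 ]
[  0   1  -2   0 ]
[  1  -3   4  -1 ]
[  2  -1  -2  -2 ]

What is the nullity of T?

2

Row reduce to echelon form.
R2 ← R2 + (2)·R1: [0, -2, 4, 0]
R3 ← R3 − R1: [0, -1, 2, 0]
R5 ← R5 − R1: [0, -2, 4, 0]
R6 ← R6 − (2)·R1: [0, 1, -2, 0]
R3 ← R3 − (1/2)·R2: [0, 0, 0, 0]
R4 ← R4 + (1/2)·R2: [0, 0, 0, 0]
R5 ← R5 − R2: [0, 0, 0, 0]
R6 ← R6 + (1/2)·R2: [0, 0, 0, 0]
2 nonzero rows, so rank(T) = 2.
T has 4 columns; by rank–nullity, nullity = 4 − 2 = 2.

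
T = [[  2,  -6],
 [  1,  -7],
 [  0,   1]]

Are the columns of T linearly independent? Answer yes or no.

yes

Row reduce T to echelon form.
R2 ← R2 − (1/2)·R1: [0, -4]
R3 ← R3 + (1/4)·R2: [0, 0]
2 pivots among 2 columns.
Every column is a pivot column, so the columns are linearly independent.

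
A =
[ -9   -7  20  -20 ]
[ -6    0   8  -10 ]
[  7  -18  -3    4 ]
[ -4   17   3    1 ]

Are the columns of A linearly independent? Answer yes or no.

Row reduce A to echelon form.
R2 ← R2 − (2/3)·R1: [0, 14/3, -16/3, 10/3]
R3 ← R3 + (7/9)·R1: [0, -211/9, 113/9, -104/9]
R4 ← R4 − (4/9)·R1: [0, 181/9, -53/9, 89/9]
R3 ← R3 + (211/42)·R2: [0, 0, -299/21, 109/21]
R4 ← R4 − (181/42)·R2: [0, 0, 359/21, -94/21]
R4 ← R4 + (359/299)·R3: [0, 0, 0, 525/299]
4 pivots among 4 columns.
Every column is a pivot column, so the columns are linearly independent.

yes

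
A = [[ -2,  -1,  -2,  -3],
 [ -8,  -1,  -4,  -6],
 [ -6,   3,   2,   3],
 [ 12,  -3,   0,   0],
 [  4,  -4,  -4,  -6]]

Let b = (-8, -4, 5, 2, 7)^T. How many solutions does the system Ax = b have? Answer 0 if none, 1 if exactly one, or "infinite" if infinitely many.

Row reduce the augmented matrix [A | b].
R2 ← R2 − (4)·R1: [0, 3, 4, 6, 28]
R3 ← R3 − (3)·R1: [0, 6, 8, 12, 29]
R4 ← R4 + (6)·R1: [0, -9, -12, -18, -46]
R5 ← R5 + (2)·R1: [0, -6, -8, -12, -9]
R3 ← R3 − (2)·R2: [0, 0, 0, 0, -27]
R4 ← R4 + (3)·R2: [0, 0, 0, 0, 38]
R5 ← R5 + (2)·R2: [0, 0, 0, 0, 47]
R4 ← R4 + (38/27)·R3: [0, 0, 0, 0, 0]
R5 ← R5 + (47/27)·R3: [0, 0, 0, 0, 0]
The echelon form has 3 nonzero rows; the last pivot sits in the augmented column, so rank(A) = 2 but rank([A|b]) = 3.
Since the ranks differ, the system is inconsistent.
It has no solutions.

0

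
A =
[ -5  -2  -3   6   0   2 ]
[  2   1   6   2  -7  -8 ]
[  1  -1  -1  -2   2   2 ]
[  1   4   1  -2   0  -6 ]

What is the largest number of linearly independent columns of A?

4

Row reduce to echelon form.
R2 ← R2 + (2/5)·R1: [0, 1/5, 24/5, 22/5, -7, -36/5]
R3 ← R3 + (1/5)·R1: [0, -7/5, -8/5, -4/5, 2, 12/5]
R4 ← R4 + (1/5)·R1: [0, 18/5, 2/5, -4/5, 0, -28/5]
R3 ← R3 + (7)·R2: [0, 0, 32, 30, -47, -48]
R4 ← R4 − (18)·R2: [0, 0, -86, -80, 126, 124]
R4 ← R4 + (43/16)·R3: [0, 0, 0, 5/8, -5/16, -5]
Echelon form has 4 nonzero rows, so rank(A) = 4.
The rank gives the maximum number of linearly independent columns: 4.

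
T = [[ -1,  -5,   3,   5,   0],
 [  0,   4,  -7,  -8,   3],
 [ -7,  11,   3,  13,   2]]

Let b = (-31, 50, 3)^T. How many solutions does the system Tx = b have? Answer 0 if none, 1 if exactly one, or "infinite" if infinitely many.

Row reduce the augmented matrix [T | b].
R3 ← R3 − (7)·R1: [0, 46, -18, -22, 2, 220]
R3 ← R3 − (23/2)·R2: [0, 0, 125/2, 70, -65/2, -355]
The echelon form has 3 nonzero rows, and every pivot lies in the first 5 columns, so rank(T) = rank([T|b]) = 3.
The system is consistent.
rank = 3 < 5 unknowns, so there are infinitely many solutions.

infinite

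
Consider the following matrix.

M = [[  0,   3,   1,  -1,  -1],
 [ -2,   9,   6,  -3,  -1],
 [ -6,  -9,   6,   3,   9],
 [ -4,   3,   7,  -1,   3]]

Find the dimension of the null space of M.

Row reduce to echelon form.
Swap R1 ↔ R2
R3 ← R3 − (3)·R1: [0, -36, -12, 12, 12]
R4 ← R4 − (2)·R1: [0, -15, -5, 5, 5]
R3 ← R3 + (12)·R2: [0, 0, 0, 0, 0]
R4 ← R4 + (5)·R2: [0, 0, 0, 0, 0]
2 nonzero rows, so rank(M) = 2.
M has 5 columns; by rank–nullity, nullity = 5 − 2 = 3.

3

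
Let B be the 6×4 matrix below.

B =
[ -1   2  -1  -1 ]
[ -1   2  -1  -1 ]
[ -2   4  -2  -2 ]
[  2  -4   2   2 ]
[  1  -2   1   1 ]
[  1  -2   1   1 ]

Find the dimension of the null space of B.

Row reduce to echelon form.
R2 ← R2 − R1: [0, 0, 0, 0]
R3 ← R3 − (2)·R1: [0, 0, 0, 0]
R4 ← R4 + (2)·R1: [0, 0, 0, 0]
R5 ← R5 + R1: [0, 0, 0, 0]
R6 ← R6 + R1: [0, 0, 0, 0]
1 nonzero row, so rank(B) = 1.
B has 4 columns; by rank–nullity, nullity = 4 − 1 = 3.

3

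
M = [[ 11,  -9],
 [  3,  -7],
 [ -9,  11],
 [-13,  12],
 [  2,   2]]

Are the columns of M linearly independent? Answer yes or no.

Row reduce M to echelon form.
R2 ← R2 − (3/11)·R1: [0, -50/11]
R3 ← R3 + (9/11)·R1: [0, 40/11]
R4 ← R4 + (13/11)·R1: [0, 15/11]
R5 ← R5 − (2/11)·R1: [0, 40/11]
R3 ← R3 + (4/5)·R2: [0, 0]
R4 ← R4 + (3/10)·R2: [0, 0]
R5 ← R5 + (4/5)·R2: [0, 0]
2 pivots among 2 columns.
Every column is a pivot column, so the columns are linearly independent.

yes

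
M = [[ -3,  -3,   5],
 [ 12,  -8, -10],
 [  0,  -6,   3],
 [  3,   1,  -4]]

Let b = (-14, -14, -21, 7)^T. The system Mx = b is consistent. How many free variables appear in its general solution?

1

Row reduce the augmented matrix [M | b].
R2 ← R2 + (4)·R1: [0, -20, 10, -70]
R4 ← R4 + R1: [0, -2, 1, -7]
R3 ← R3 − (3/10)·R2: [0, 0, 0, 0]
R4 ← R4 − (1/10)·R2: [0, 0, 0, 0]
The echelon form has 2 nonzero rows, and every pivot lies in the first 3 columns, so rank(M) = rank([M|b]) = 2.
The system is consistent.
Free variables = (unknowns) − (rank) = 3 − 2 = 1.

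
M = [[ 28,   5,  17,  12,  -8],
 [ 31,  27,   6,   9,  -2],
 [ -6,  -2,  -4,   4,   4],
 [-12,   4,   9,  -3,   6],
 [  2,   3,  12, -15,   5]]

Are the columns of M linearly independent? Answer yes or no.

yes

Row reduce M to echelon form.
R2 ← R2 − (31/28)·R1: [0, 601/28, -359/28, -30/7, 48/7]
R3 ← R3 + (3/14)·R1: [0, -13/14, -5/14, 46/7, 16/7]
R4 ← R4 + (3/7)·R1: [0, 43/7, 114/7, 15/7, 18/7]
R5 ← R5 − (1/14)·R1: [0, 37/14, 151/14, -111/7, 39/7]
R3 ← R3 + (26/601)·R2: [0, 0, -548/601, 3838/601, 1552/601]
R4 ← R4 − (172/601)·R2: [0, 0, 11993/601, 2025/601, 366/601]
R5 ← R5 − (74/601)·R2: [0, 0, 7431/601, -9213/601, 2841/601]
R4 ← R4 + (11993/548)·R3: [0, 0, 0, 39217/274, 7826/137]
R5 ← R5 + (7431/548)·R3: [0, 0, 0, 19527/274, 5445/137]
R5 ← R5 − (19527/39217)·R4: [0, 0, 0, 0, 443199/39217]
5 pivots among 5 columns.
Every column is a pivot column, so the columns are linearly independent.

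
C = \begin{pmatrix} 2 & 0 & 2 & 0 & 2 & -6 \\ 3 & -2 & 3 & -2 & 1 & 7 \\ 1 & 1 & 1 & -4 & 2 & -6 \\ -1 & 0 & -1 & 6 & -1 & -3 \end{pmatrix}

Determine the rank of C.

Row reduce to echelon form.
R2 ← R2 − (3/2)·R1: [0, -2, 0, -2, -2, 16]
R3 ← R3 − (1/2)·R1: [0, 1, 0, -4, 1, -3]
R4 ← R4 + (1/2)·R1: [0, 0, 0, 6, 0, -6]
R3 ← R3 + (1/2)·R2: [0, 0, 0, -5, 0, 5]
R4 ← R4 + (6/5)·R3: [0, 0, 0, 0, 0, 0]
Echelon form has 3 nonzero rows, so rank(C) = 3.

3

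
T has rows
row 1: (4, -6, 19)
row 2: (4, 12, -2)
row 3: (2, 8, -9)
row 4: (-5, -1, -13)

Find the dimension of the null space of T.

Row reduce to echelon form.
R2 ← R2 − R1: [0, 18, -21]
R3 ← R3 − (1/2)·R1: [0, 11, -37/2]
R4 ← R4 + (5/4)·R1: [0, -17/2, 43/4]
R3 ← R3 − (11/18)·R2: [0, 0, -17/3]
R4 ← R4 + (17/36)·R2: [0, 0, 5/6]
R4 ← R4 + (5/34)·R3: [0, 0, 0]
3 nonzero rows, so rank(T) = 3.
T has 3 columns; by rank–nullity, nullity = 3 − 3 = 0.

0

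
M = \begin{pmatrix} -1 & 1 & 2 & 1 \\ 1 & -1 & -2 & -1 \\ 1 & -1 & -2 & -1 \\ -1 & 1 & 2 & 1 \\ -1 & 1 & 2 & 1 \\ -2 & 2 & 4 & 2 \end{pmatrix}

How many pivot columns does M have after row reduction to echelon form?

Row reduce to echelon form.
R2 ← R2 + R1: [0, 0, 0, 0]
R3 ← R3 + R1: [0, 0, 0, 0]
R4 ← R4 − R1: [0, 0, 0, 0]
R5 ← R5 − R1: [0, 0, 0, 0]
R6 ← R6 − (2)·R1: [0, 0, 0, 0]
Echelon form has 1 nonzero row, so rank(M) = 1.
Each nonzero row contributes one pivot column: 1 pivot columns.

1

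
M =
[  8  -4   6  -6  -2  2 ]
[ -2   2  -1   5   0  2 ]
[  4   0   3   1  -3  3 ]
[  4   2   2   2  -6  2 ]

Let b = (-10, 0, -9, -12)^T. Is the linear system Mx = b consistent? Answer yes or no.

yes

Row reduce the augmented matrix [M | b].
R2 ← R2 + (1/4)·R1: [0, 1, 1/2, 7/2, -1/2, 5/2, -5/2]
R3 ← R3 − (1/2)·R1: [0, 2, 0, 4, -2, 2, -4]
R4 ← R4 − (1/2)·R1: [0, 4, -1, 5, -5, 1, -7]
R3 ← R3 − (2)·R2: [0, 0, -1, -3, -1, -3, 1]
R4 ← R4 − (4)·R2: [0, 0, -3, -9, -3, -9, 3]
R4 ← R4 − (3)·R3: [0, 0, 0, 0, 0, 0, 0]
The echelon form has 3 nonzero rows, and every pivot lies in the first 6 columns, so rank(M) = rank([M|b]) = 3.
The system is consistent.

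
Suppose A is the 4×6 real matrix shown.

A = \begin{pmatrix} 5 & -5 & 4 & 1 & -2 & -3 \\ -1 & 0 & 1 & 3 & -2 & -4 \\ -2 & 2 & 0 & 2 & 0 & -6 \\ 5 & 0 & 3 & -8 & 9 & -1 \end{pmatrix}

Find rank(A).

4

Row reduce to echelon form.
R2 ← R2 + (1/5)·R1: [0, -1, 9/5, 16/5, -12/5, -23/5]
R3 ← R3 + (2/5)·R1: [0, 0, 8/5, 12/5, -4/5, -36/5]
R4 ← R4 − R1: [0, 5, -1, -9, 11, 2]
R4 ← R4 + (5)·R2: [0, 0, 8, 7, -1, -21]
R4 ← R4 − (5)·R3: [0, 0, 0, -5, 3, 15]
Echelon form has 4 nonzero rows, so rank(A) = 4.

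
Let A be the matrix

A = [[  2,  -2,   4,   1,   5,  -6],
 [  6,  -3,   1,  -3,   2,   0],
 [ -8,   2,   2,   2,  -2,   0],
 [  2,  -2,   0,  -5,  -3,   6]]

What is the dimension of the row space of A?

Row reduce to echelon form.
R2 ← R2 − (3)·R1: [0, 3, -11, -6, -13, 18]
R3 ← R3 + (4)·R1: [0, -6, 18, 6, 18, -24]
R4 ← R4 − R1: [0, 0, -4, -6, -8, 12]
R3 ← R3 + (2)·R2: [0, 0, -4, -6, -8, 12]
R4 ← R4 − R3: [0, 0, 0, 0, 0, 0]
Echelon form has 3 nonzero rows, so rank(A) = 3.
The row space has dimension equal to the rank: 3.

3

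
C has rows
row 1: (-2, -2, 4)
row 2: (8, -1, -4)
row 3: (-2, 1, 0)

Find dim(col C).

Row reduce to echelon form.
R2 ← R2 + (4)·R1: [0, -9, 12]
R3 ← R3 − R1: [0, 3, -4]
R3 ← R3 + (1/3)·R2: [0, 0, 0]
Echelon form has 2 nonzero rows, so rank(C) = 2.
The column space has dimension equal to the rank: 2.

2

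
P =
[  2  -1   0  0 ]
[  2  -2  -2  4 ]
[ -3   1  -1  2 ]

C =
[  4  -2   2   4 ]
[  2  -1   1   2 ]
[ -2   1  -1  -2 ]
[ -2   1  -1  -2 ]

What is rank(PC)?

First compute PC:
[[  6,  -3,   3,   6],
 [  0,   0,   0,   0],
 [-12,   6,  -6, -12]]
Now row reduce the product.
R3 ← R3 + (2)·R1: [0, 0, 0, 0]
1 nonzero row, so rank(PC) = 1.

1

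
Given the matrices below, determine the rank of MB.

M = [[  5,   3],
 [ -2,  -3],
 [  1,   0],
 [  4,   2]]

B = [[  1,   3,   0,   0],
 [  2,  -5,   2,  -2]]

2

First compute MB:
[[ 11,   0,   6,  -6],
 [ -8,   9,  -6,   6],
 [  1,   3,   0,   0],
 [  8,   2,   4,  -4]]
Now row reduce the product.
R2 ← R2 + (8/11)·R1: [0, 9, -18/11, 18/11]
R3 ← R3 − (1/11)·R1: [0, 3, -6/11, 6/11]
R4 ← R4 − (8/11)·R1: [0, 2, -4/11, 4/11]
R3 ← R3 − (1/3)·R2: [0, 0, 0, 0]
R4 ← R4 − (2/9)·R2: [0, 0, 0, 0]
2 nonzero rows, so rank(MB) = 2.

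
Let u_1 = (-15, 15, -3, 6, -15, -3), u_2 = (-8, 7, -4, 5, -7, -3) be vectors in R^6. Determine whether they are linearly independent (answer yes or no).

Form the matrix with these vectors as rows and row reduce.
R2 ← R2 − (8/15)·R1: [0, -1, -12/5, 9/5, 1, -7/5]
2 nonzero rows, so the 2 vectors span a space of dimension 2.
Since 2 = 2, the vectors are linearly independent.

yes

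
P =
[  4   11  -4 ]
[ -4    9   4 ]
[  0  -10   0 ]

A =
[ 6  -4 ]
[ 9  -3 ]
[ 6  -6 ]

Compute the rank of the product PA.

2

First compute PA:
[[ 99, -25],
 [ 81, -35],
 [-90,  30]]
Now row reduce the product.
R2 ← R2 − (9/11)·R1: [0, -160/11]
R3 ← R3 + (10/11)·R1: [0, 80/11]
R3 ← R3 + (1/2)·R2: [0, 0]
2 nonzero rows, so rank(PA) = 2.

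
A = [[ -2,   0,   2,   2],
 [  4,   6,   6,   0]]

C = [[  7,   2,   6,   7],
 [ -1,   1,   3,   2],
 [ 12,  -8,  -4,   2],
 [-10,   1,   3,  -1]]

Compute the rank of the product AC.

2

First compute AC:
[[-10, -18, -14, -12],
 [ 94, -34,  18,  52]]
Now row reduce the product.
R2 ← R2 + (47/5)·R1: [0, -1016/5, -568/5, -304/5]
2 nonzero rows, so rank(AC) = 2.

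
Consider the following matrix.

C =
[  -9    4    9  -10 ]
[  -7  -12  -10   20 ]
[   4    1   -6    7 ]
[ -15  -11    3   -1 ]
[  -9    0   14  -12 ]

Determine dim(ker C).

Row reduce to echelon form.
R2 ← R2 − (7/9)·R1: [0, -136/9, -17, 250/9]
R3 ← R3 + (4/9)·R1: [0, 25/9, -2, 23/9]
R4 ← R4 − (5/3)·R1: [0, -53/3, -12, 47/3]
R5 ← R5 − R1: [0, -4, 5, -2]
R3 ← R3 + (25/136)·R2: [0, 0, -41/8, 521/68]
R4 ← R4 − (159/136)·R2: [0, 0, 63/8, -1143/68]
R5 ← R5 − (9/34)·R2: [0, 0, 19/2, -159/17]
R4 ← R4 + (63/41)·R3: [0, 0, 0, -3510/697]
R5 ← R5 + (76/41)·R3: [0, 0, 0, 3380/697]
R5 ← R5 + (26/27)·R4: [0, 0, 0, 0]
4 nonzero rows, so rank(C) = 4.
C has 4 columns; by rank–nullity, nullity = 4 − 4 = 0.

0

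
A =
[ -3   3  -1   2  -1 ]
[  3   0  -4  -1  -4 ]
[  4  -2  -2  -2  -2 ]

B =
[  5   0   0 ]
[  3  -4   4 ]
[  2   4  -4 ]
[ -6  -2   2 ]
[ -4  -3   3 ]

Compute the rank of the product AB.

First compute AB:
[[-16, -17,  17],
 [ 29,  -2,   2],
 [ 30,  10, -10]]
Now row reduce the product.
R2 ← R2 + (29/16)·R1: [0, -525/16, 525/16]
R3 ← R3 + (15/8)·R1: [0, -175/8, 175/8]
R3 ← R3 − (2/3)·R2: [0, 0, 0]
2 nonzero rows, so rank(AB) = 2.

2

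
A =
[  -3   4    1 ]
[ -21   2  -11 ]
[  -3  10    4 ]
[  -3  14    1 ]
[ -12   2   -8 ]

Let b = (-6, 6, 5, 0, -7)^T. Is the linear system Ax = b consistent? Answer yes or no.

Row reduce the augmented matrix [A | b].
R2 ← R2 − (7)·R1: [0, -26, -18, 48]
R3 ← R3 − R1: [0, 6, 3, 11]
R4 ← R4 − R1: [0, 10, 0, 6]
R5 ← R5 − (4)·R1: [0, -14, -12, 17]
R3 ← R3 + (3/13)·R2: [0, 0, -15/13, 287/13]
R4 ← R4 + (5/13)·R2: [0, 0, -90/13, 318/13]
R5 ← R5 − (7/13)·R2: [0, 0, -30/13, -115/13]
R4 ← R4 − (6)·R3: [0, 0, 0, -108]
R5 ← R5 − (2)·R3: [0, 0, 0, -53]
R5 ← R5 − (53/108)·R4: [0, 0, 0, 0]
The echelon form has 4 nonzero rows; the last pivot sits in the augmented column, so rank(A) = 3 but rank([A|b]) = 4.
Since the ranks differ, the system is inconsistent.

no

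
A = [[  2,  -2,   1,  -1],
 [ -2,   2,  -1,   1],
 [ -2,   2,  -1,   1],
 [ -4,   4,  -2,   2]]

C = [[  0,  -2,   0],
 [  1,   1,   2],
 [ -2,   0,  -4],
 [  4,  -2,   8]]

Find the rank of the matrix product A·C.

First compute AC:
[[ -8,  -4, -16],
 [  8,   4,  16],
 [  8,   4,  16],
 [ 16,   8,  32]]
Now row reduce the product.
R2 ← R2 + R1: [0, 0, 0]
R3 ← R3 + R1: [0, 0, 0]
R4 ← R4 + (2)·R1: [0, 0, 0]
1 nonzero row, so rank(AC) = 1.

1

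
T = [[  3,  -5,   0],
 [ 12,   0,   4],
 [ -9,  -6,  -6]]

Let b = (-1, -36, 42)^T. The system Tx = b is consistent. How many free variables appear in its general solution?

Row reduce the augmented matrix [T | b].
R2 ← R2 − (4)·R1: [0, 20, 4, -32]
R3 ← R3 + (3)·R1: [0, -21, -6, 39]
R3 ← R3 + (21/20)·R2: [0, 0, -9/5, 27/5]
The echelon form has 3 nonzero rows, and every pivot lies in the first 3 columns, so rank(T) = rank([T|b]) = 3.
The system is consistent.
Free variables = (unknowns) − (rank) = 3 − 3 = 0.

0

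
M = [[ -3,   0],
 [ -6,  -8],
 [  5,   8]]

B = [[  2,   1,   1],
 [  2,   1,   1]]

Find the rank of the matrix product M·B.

1

First compute MB:
[[ -6,  -3,  -3],
 [-28, -14, -14],
 [ 26,  13,  13]]
Now row reduce the product.
R2 ← R2 − (14/3)·R1: [0, 0, 0]
R3 ← R3 + (13/3)·R1: [0, 0, 0]
1 nonzero row, so rank(MB) = 1.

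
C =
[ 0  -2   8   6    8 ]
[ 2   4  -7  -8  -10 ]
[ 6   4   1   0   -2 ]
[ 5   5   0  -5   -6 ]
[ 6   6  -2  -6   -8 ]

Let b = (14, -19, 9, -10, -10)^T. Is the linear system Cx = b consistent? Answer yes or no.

Row reduce the augmented matrix [C | b].
Swap R1 ↔ R2
R3 ← R3 − (3)·R1: [0, -8, 22, 24, 28, 66]
R4 ← R4 − (5/2)·R1: [0, -5, 35/2, 15, 19, 75/2]
R5 ← R5 − (3)·R1: [0, -6, 19, 18, 22, 47]
R3 ← R3 − (4)·R2: [0, 0, -10, 0, -4, 10]
R4 ← R4 − (5/2)·R2: [0, 0, -5/2, 0, -1, 5/2]
R5 ← R5 − (3)·R2: [0, 0, -5, 0, -2, 5]
R4 ← R4 − (1/4)·R3: [0, 0, 0, 0, 0, 0]
R5 ← R5 − (1/2)·R3: [0, 0, 0, 0, 0, 0]
The echelon form has 3 nonzero rows, and every pivot lies in the first 5 columns, so rank(C) = rank([C|b]) = 3.
The system is consistent.

yes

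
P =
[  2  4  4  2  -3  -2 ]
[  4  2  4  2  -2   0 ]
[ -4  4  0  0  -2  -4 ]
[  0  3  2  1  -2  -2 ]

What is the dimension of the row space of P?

Row reduce to echelon form.
R2 ← R2 − (2)·R1: [0, -6, -4, -2, 4, 4]
R3 ← R3 + (2)·R1: [0, 12, 8, 4, -8, -8]
R3 ← R3 + (2)·R2: [0, 0, 0, 0, 0, 0]
R4 ← R4 + (1/2)·R2: [0, 0, 0, 0, 0, 0]
Echelon form has 2 nonzero rows, so rank(P) = 2.
The row space has dimension equal to the rank: 2.

2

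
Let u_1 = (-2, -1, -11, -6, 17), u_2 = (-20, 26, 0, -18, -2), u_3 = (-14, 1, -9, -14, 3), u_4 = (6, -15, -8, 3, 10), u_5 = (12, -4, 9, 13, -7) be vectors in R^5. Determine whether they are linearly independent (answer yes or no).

no

Form the matrix with these vectors as rows and row reduce.
R2 ← R2 − (10)·R1: [0, 36, 110, 42, -172]
R3 ← R3 − (7)·R1: [0, 8, 68, 28, -116]
R4 ← R4 + (3)·R1: [0, -18, -41, -15, 61]
R5 ← R5 + (6)·R1: [0, -10, -57, -23, 95]
R3 ← R3 − (2/9)·R2: [0, 0, 392/9, 56/3, -700/9]
R4 ← R4 + (1/2)·R2: [0, 0, 14, 6, -25]
R5 ← R5 + (5/18)·R2: [0, 0, -238/9, -34/3, 425/9]
R4 ← R4 − (9/28)·R3: [0, 0, 0, 0, 0]
R5 ← R5 + (17/28)·R3: [0, 0, 0, 0, 0]
3 nonzero rows, so the 5 vectors span a space of dimension 3.
Since 3 < 5, the vectors are linearly dependent.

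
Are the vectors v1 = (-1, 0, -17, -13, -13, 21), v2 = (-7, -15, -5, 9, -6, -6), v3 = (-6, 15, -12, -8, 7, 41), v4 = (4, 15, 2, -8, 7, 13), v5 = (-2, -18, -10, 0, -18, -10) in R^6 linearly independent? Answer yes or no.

no

Form the matrix with these vectors as rows and row reduce.
R2 ← R2 − (7)·R1: [0, -15, 114, 100, 85, -153]
R3 ← R3 − (6)·R1: [0, 15, 90, 70, 85, -85]
R4 ← R4 + (4)·R1: [0, 15, -66, -60, -45, 97]
R5 ← R5 − (2)·R1: [0, -18, 24, 26, 8, -52]
R3 ← R3 + R2: [0, 0, 204, 170, 170, -238]
R4 ← R4 + R2: [0, 0, 48, 40, 40, -56]
R5 ← R5 − (6/5)·R2: [0, 0, -564/5, -94, -94, 658/5]
R4 ← R4 − (4/17)·R3: [0, 0, 0, 0, 0, 0]
R5 ← R5 + (47/85)·R3: [0, 0, 0, 0, 0, 0]
3 nonzero rows, so the 5 vectors span a space of dimension 3.
Since 3 < 5, the vectors are linearly dependent.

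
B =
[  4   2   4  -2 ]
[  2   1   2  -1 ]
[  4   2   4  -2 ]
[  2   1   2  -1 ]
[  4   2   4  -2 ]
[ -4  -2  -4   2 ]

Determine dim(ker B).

3

Row reduce to echelon form.
R2 ← R2 − (1/2)·R1: [0, 0, 0, 0]
R3 ← R3 − R1: [0, 0, 0, 0]
R4 ← R4 − (1/2)·R1: [0, 0, 0, 0]
R5 ← R5 − R1: [0, 0, 0, 0]
R6 ← R6 + R1: [0, 0, 0, 0]
1 nonzero row, so rank(B) = 1.
B has 4 columns; by rank–nullity, nullity = 4 − 1 = 3.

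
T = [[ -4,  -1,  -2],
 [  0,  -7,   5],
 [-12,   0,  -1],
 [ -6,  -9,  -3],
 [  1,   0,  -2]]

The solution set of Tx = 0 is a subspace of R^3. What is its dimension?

0

Row reduce to echelon form.
R3 ← R3 − (3)·R1: [0, 3, 5]
R4 ← R4 − (3/2)·R1: [0, -15/2, 0]
R5 ← R5 + (1/4)·R1: [0, -1/4, -5/2]
R3 ← R3 + (3/7)·R2: [0, 0, 50/7]
R4 ← R4 − (15/14)·R2: [0, 0, -75/14]
R5 ← R5 − (1/28)·R2: [0, 0, -75/28]
R4 ← R4 + (3/4)·R3: [0, 0, 0]
R5 ← R5 + (3/8)·R3: [0, 0, 0]
3 nonzero rows, so rank(T) = 3.
T has 3 columns; by rank–nullity, nullity = 3 − 3 = 0.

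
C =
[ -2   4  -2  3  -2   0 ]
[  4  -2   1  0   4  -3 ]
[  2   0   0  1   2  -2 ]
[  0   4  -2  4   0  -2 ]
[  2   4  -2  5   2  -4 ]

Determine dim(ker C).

Row reduce to echelon form.
R2 ← R2 + (2)·R1: [0, 6, -3, 6, 0, -3]
R3 ← R3 + R1: [0, 4, -2, 4, 0, -2]
R5 ← R5 + R1: [0, 8, -4, 8, 0, -4]
R3 ← R3 − (2/3)·R2: [0, 0, 0, 0, 0, 0]
R4 ← R4 − (2/3)·R2: [0, 0, 0, 0, 0, 0]
R5 ← R5 − (4/3)·R2: [0, 0, 0, 0, 0, 0]
2 nonzero rows, so rank(C) = 2.
C has 6 columns; by rank–nullity, nullity = 6 − 2 = 4.

4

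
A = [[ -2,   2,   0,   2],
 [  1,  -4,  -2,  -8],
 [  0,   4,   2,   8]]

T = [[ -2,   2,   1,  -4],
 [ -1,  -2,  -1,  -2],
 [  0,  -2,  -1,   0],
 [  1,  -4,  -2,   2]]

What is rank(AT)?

First compute AT:
[[  4, -16,  -8,   8],
 [ -6,  46,  23, -12],
 [  4, -44, -22,   8]]
Now row reduce the product.
R2 ← R2 + (3/2)·R1: [0, 22, 11, 0]
R3 ← R3 − R1: [0, -28, -14, 0]
R3 ← R3 + (14/11)·R2: [0, 0, 0, 0]
2 nonzero rows, so rank(AT) = 2.

2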